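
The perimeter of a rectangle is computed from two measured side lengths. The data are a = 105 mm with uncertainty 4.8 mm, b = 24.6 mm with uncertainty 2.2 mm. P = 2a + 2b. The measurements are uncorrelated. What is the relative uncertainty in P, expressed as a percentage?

4.07%

For a sum/difference, combine absolute errors in quadrature:
  (2·δa)² = 92.2;  (2·δb)² = 19.4
δP = √(112) = 10.6 mm
P = 259 mm, so δP/P = 10.6/259 = 0.0407.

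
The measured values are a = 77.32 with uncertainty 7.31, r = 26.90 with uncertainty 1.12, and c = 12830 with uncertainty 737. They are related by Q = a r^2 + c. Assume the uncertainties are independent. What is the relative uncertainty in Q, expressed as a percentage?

Let p = a·r^2 = 55950. δp/p = √((1·δa/a)² + (2·δr/r)²) = √(0.00894 + 0.00693) = 0.126, so δp = 7050.
Q = p + c: δQ = √(δp² + δc²) = √(4.97e+07 + 5.43e+05) = 7090
Q = 68780, so δQ/Q = 7090/68780 = 0.103.

10.3%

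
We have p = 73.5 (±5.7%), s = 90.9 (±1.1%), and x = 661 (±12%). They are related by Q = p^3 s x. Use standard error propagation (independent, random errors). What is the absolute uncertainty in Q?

4.99e+09

Since Q is a product/quotient, work with relative uncertainties:
  (3·δp/p)² = (3×0.0570)² = 0.0292;  (1·δs/s)² = (1×0.0110)² = 0.000121;  (1·δx/x)² = (1×0.120)² = 0.0144
δQ/Q = √(0.0438) = 0.209
Q = 2.39e+10, so δQ = 0.209 × 2.39e+10 = 4.99e+09.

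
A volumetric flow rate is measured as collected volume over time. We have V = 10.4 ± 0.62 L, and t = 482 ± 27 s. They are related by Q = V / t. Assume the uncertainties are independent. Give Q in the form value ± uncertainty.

Q is a product of powers, so relative uncertainties combine in quadrature:
  (1·δV/V)² = (1×0.0596)² = 0.00355;  (-1·δt/t)² = (-1×0.0560)² = 0.00314
δQ/Q = √(0.00669) = 0.0818
Q = 0.0216 L/s, so δQ = 0.0818 × 0.0216 = 0.00177 L/s.

0.0216 ± 0.00177 L/s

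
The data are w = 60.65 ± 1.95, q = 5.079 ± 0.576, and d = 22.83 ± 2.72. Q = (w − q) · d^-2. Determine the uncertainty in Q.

0.0257

Let u = w − q = 55.57. δu = √(δw² + δq²) = √(3.80 + 0.332) = 2.03, so δu/u = 0.0366.
Q is then a monomial in u, d:
δQ/Q = √((δu/u)² + (-2·δd/d)²) = √(0.00134 + 0.0568) = 0.241
Q = 0.1066, so δQ = 0.241 × 0.1066 = 0.0257.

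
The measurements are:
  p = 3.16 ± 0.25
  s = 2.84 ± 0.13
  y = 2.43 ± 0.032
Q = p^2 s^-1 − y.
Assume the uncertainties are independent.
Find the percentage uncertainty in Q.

53.4%

Let w = p^2·s^-1 = 3.52. δw/w = √((2·δp/p)² + (-1·δs/s)²) = √(0.0250 + 0.00210) = 0.165, so δw = 0.579.
Q = w − y: δQ = √(δw² + δy²) = √(0.335 + 0.00102) = 0.580
Q = 1.09, so δQ/Q = 0.580/1.09 = 0.534.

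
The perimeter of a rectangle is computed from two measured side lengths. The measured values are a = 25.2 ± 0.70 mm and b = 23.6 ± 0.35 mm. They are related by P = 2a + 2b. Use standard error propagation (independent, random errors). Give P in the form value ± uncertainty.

Absolute uncertainties add in quadrature for a linear combination:
  (2·δa)² = 1.96;  (2·δb)² = 0.490
δP = √(2.45) = 1.57 mm
P = 97.6 mm.

97.6 ± 1.57 mm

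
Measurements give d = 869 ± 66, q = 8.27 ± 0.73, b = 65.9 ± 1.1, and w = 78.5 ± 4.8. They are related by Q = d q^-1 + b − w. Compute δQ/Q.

Let p = d·q^-1 = 105. δp/p = √((1·δd/d)² + (-1·δq/q)²) = √(0.00577 + 0.00779) = 0.116, so δp = 12.2.
Q = p + b − w: δQ = √(δp² + δb² + δw²) = √(150 + 1.21 + 23.0) = 13.2
Q = 92.5, so δQ/Q = 13.2/92.5 = 0.143.

0.143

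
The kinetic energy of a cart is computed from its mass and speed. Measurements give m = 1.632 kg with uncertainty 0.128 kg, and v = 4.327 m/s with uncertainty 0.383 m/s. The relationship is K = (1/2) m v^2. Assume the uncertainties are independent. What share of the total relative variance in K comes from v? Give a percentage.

83.6%

(δK/K)² = (1·δm/m)² + (2·δv/v)²
  m term: (1×0.0784)² = 0.00615
  v term: (2×0.0885)² = 0.0313
Total = 0.0375. Share from v = 0.0313/0.0375 = 0.836.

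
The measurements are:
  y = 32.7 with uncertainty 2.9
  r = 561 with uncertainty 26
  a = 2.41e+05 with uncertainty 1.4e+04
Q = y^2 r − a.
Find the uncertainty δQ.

1.11e+05

Let p = y^2·r = 6e+05. δp/p = √((2·δy/y)² + (1·δr/r)²) = √(0.0315 + 0.00215) = 0.183, so δp = 1.1e+05.
Q = p − a: δQ = √(δp² + δa²) = √(1.21e+10 + 1.96e+08) = 1.11e+05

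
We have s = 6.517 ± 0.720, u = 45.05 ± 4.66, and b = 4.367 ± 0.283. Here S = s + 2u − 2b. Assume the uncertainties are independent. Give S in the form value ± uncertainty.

Absolute uncertainties add in quadrature for a linear combination:
  (δs)² = 0.518;  (2·δu)² = 86.9;  (2·δb)² = 0.320
δS = √(87.7) = 9.36
S = 87.88.

87.88 ± 9.36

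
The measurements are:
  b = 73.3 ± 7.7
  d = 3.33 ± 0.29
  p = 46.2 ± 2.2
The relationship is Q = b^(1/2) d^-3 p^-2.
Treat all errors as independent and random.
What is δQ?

3.07e-05

Relative error in a monomial: (δQ/Q)² = Σ (nᵢ · δxᵢ/xᵢ)².
  (½·δb/b)² = (0.5×0.105)² = 0.00276;  (-3·δd/d)² = (-3×0.0871)² = 0.0683;  (-2·δp/p)² = (-2×0.0476)² = 0.00907
δQ/Q = √(0.0801) = 0.283
Q = 0.000109, so δQ = 0.283 × 0.000109 = 3.07e-05.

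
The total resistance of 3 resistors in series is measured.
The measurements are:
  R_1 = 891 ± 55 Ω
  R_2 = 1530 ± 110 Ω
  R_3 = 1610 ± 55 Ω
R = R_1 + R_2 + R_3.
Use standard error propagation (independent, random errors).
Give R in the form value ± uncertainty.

4030 ± 135 Ω

Sums and differences: (δR)² = Σ (cᵢ δxᵢ)².
  (δR_1)² = 3020;  (δR_2)² = 12100;  (δR_3)² = 3020
δR = √(18200) = 135 Ω
R = 4030 Ω.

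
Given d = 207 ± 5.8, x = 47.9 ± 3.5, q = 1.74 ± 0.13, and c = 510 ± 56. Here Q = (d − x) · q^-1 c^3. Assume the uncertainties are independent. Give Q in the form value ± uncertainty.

(1.21 ± 0.413) × 10^10

Let u = d − x = 159. δu = √(δd² + δx²) = √(33.6 + 12.2) = 6.77, so δu/u = 0.0426.
Q is then a monomial in u, q, c:
δQ/Q = √((δu/u)² + (-1·δq/q)² + (3·δc/c)²) = √(0.00181 + 0.00558 + 0.109) = 0.340
Q = 1.21e+10, so δQ = 0.340 × 1.21e+10 = 4.13e+09.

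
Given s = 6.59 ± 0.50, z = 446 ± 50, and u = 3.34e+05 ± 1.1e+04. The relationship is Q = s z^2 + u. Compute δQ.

Let p = s·z^2 = 1.31e+06. δp/p = √((1·δs/s)² + (2·δz/z)²) = √(0.00576 + 0.0503) = 0.237, so δp = 3.1e+05.
Q = p + u: δQ = √(δp² + δu²) = √(9.63e+10 + 1.21e+08) = 3.1e+05

3.1e+05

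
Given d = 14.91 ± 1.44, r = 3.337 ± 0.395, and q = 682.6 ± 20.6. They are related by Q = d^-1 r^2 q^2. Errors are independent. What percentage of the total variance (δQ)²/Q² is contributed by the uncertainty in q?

5.28%

(δQ/Q)² = (-1·δd/d)² + (2·δr/r)² + (2·δq/q)²
  d term: (-1×0.0966)² = 0.00933
  r term: (2×0.118)² = 0.0560
  q term: (2×0.0302)² = 0.00364
Total = 0.0690. Share from q = 0.00364/0.0690 = 0.0528.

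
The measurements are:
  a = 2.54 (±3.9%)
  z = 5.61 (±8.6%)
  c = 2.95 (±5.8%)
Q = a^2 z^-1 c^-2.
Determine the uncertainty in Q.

For a monomial Q ∝ a^2, z^-1, c^-2, fractional errors add in quadrature:
  (2·δa/a)² = (2×0.0390)² = 0.00608;  (-1·δz/z)² = (-1×0.0860)² = 0.00740;  (-2·δc/c)² = (-2×0.0580)² = 0.0135
δQ/Q = √(0.0269) = 0.164
Q = 0.132, so δQ = 0.164 × 0.132 = 0.0217.

0.0217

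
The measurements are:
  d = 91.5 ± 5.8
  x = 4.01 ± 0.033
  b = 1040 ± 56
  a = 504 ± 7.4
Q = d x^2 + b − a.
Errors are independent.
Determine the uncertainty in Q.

Let p = d·x^2 = 1470. δp/p = √((1·δd/d)² + (2·δx/x)²) = √(0.00402 + 0.000271) = 0.0655, so δp = 96.4.
Q = p + b − a: δQ = √(δp² + δb² + δa²) = √(9280 + 3140 + 54.8) = 112

112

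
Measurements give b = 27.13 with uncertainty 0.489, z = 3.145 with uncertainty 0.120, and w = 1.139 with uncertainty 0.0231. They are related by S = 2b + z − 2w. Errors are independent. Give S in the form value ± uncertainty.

Each term contributes (cᵢ δxᵢ)² to (δS)²:
  (2·δb)² = 0.956;  (δz)² = 0.0144;  (2·δw)² = 0.00213
δS = √(0.973) = 0.986
S = 55.13.

55.13 ± 0.986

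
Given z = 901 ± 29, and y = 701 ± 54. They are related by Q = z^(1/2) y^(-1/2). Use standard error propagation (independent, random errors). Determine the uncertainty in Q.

Each factor contributes (exponent × relative error)² to (δQ/Q)²:
  (½·δz/z)² = (0.5×0.0322)² = 0.000259;  (−½·δy/y)² = (-0.5×0.0770)² = 0.00148
δQ/Q = √(0.00174) = 0.0417
Q = 1.13, so δQ = 0.0417 × 1.13 = 0.0473.

0.0473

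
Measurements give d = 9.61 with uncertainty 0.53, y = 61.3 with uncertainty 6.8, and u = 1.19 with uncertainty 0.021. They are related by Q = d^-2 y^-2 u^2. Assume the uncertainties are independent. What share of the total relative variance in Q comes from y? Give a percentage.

78.6%

(δQ/Q)² = (-2·δd/d)² + (-2·δy/y)² + (2·δu/u)²
  d term: (-2×0.0552)² = 0.0122
  y term: (-2×0.111)² = 0.0492
  u term: (2×0.0176)² = 0.00125
Total = 0.0626. Share from y = 0.0492/0.0626 = 0.786.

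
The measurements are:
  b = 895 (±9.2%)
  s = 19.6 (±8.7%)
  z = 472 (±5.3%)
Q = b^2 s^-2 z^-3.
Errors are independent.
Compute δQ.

Q is a product of powers, so relative uncertainties combine in quadrature:
  (2·δb/b)² = (2×0.0920)² = 0.0339;  (-2·δs/s)² = (-2×0.0870)² = 0.0303;  (-3·δz/z)² = (-3×0.0530)² = 0.0253
δQ/Q = √(0.0894) = 0.299
Q = 1.98e-05, so δQ = 0.299 × 1.98e-05 = 5.93e-06.

5.93e-06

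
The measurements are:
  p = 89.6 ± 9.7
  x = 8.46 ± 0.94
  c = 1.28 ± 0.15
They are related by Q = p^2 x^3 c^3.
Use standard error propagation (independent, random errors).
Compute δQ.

5.41e+06

Q is a product of powers, so relative uncertainties combine in quadrature:
  (2·δp/p)² = (2×0.108)² = 0.0469;  (3·δx/x)² = (3×0.111)² = 0.111;  (3·δc/c)² = (3×0.117)² = 0.124
δQ/Q = √(0.282) = 0.531
Q = 1.02e+07, so δQ = 0.531 × 1.02e+07 = 5.41e+06.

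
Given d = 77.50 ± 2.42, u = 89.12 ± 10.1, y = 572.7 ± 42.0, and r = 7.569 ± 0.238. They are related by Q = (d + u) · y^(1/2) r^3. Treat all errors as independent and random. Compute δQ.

2.06e+05

Let w = d + u = 166.6. δw = √(δd² + δu²) = √(5.86 + 102) = 10.4, so δw/w = 0.0623.
Q is then a monomial in w, y, r:
δQ/Q = √((δw/w)² + (½·δy/y)² + (3·δr/r)²) = √(0.00389 + 0.00134 + 0.00890) = 0.119
Q = 1.729e+06, so δQ = 0.119 × 1.729e+06 = 2.06e+05.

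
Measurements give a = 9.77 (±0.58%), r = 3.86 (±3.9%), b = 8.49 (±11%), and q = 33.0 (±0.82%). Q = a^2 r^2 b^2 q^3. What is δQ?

Relative error in a monomial: (δQ/Q)² = Σ (nᵢ · δxᵢ/xᵢ)².
  (2·δa/a)² = (2×0.00580)² = 0.000135;  (2·δr/r)² = (2×0.0390)² = 0.00608;  (2·δb/b)² = (2×0.110)² = 0.0484;  (3·δq/q)² = (3×0.00820)² = 0.000605
δQ/Q = √(0.0552) = 0.235
Q = 3.68e+09, so δQ = 0.235 × 3.68e+09 = 8.66e+08.

8.66e+08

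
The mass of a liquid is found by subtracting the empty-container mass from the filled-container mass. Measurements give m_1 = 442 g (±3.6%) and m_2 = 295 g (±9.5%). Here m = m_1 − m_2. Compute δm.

Sums and differences: (δm)² = Σ (cᵢ δxᵢ)².
  (δm_1)² = 253;  (δm_2)² = 785
δm = √(1040) = 32.2 g

32.2 g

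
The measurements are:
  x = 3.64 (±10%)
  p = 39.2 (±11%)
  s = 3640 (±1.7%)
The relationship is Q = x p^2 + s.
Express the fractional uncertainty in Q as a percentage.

Let w = x·p^2 = 5590. δw/w = √((1·δx/x)² + (2·δp/p)²) = √(0.0100 + 0.0484) = 0.242, so δw = 1350.
Q = w + s: δQ = √(δw² + δs²) = √(1.83e+06 + 3830) = 1350
Q = 9230, so δQ/Q = 1350/9230 = 0.147.

14.7%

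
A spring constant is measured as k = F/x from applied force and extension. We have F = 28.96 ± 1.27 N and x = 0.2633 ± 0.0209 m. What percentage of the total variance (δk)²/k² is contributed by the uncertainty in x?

76.6%

(δk/k)² = (1·δF/F)² + (-1·δx/x)²
  F term: (1×0.0439)² = 0.00192
  x term: (-1×0.0794)² = 0.00630
Total = 0.00822. Share from x = 0.00630/0.00822 = 0.766.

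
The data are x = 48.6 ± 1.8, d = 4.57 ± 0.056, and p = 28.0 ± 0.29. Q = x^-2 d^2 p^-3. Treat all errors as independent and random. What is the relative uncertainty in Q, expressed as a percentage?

Relative error in a monomial: (δQ/Q)² = Σ (nᵢ · δxᵢ/xᵢ)².
  (-2·δx/x)² = (-2×0.0370)² = 0.00549;  (2·δd/d)² = (2×0.0123)² = 0.000601;  (-3·δp/p)² = (-3×0.0104)² = 0.000965
δQ/Q = √(0.00705) = 0.0840

8.40%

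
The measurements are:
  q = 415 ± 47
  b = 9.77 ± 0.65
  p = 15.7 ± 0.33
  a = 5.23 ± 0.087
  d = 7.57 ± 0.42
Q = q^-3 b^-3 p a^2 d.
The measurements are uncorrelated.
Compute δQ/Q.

Products/powers → add relative errors in quadrature, weighted by exponent:
  (-3·δq/q)² = (-3×0.113)² = 0.115;  (-3·δb/b)² = (-3×0.0665)² = 0.0398;  (1·δp/p)² = (1×0.0210)² = 0.000442;  (2·δa/a)² = (2×0.0166)² = 0.00111;  (1·δd/d)² = (1×0.0555)² = 0.00308
δQ/Q = √(0.160) = 0.400

0.400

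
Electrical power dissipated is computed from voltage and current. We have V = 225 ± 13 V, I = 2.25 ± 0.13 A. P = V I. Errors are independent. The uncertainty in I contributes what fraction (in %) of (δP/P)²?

50.0%

(δP/P)² = (1·δV/V)² + (1·δI/I)²
  V term: (1×0.0578)² = 0.00334
  I term: (1×0.0578)² = 0.00334
Total = 0.00668. Share from I = 0.00334/0.00668 = 0.500.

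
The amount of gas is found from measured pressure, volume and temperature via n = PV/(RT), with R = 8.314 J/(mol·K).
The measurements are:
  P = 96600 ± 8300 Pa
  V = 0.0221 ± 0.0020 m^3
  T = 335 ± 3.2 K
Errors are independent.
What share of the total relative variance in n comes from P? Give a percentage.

(δn/n)² = (1·δP/P)² + (1·δV/V)² + (-1·δT/T)²
  P term: (1×0.0859)² = 0.00738
  V term: (1×0.0905)² = 0.00819
  T term: (-1×0.00955)² = 9.12e-05
Total = 0.0157. Share from P = 0.00738/0.0157 = 0.471.

47.1%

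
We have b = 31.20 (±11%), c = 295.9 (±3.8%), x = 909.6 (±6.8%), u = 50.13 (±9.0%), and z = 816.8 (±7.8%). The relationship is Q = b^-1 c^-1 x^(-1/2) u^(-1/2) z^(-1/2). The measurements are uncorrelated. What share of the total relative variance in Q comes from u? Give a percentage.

11.1%

(δQ/Q)² = (-1·δb/b)² + (-1·δc/c)² + (−½·δx/x)² + (−½·δu/u)² + (−½·δz/z)²
  b term: (-1×0.110)² = 0.0121
  c term: (-1×0.0380)² = 0.00144
  x term: (-0.5×0.0680)² = 0.00116
  u term: (-0.5×0.0900)² = 0.00202
  z term: (-0.5×0.0780)² = 0.00152
Total = 0.0182. Share from u = 0.00202/0.0182 = 0.111.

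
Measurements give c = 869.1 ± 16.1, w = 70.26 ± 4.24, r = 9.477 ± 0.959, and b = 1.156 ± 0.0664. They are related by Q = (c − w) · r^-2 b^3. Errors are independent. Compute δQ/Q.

0.267

Let u = c − w = 798.8. δu = √(δc² + δw²) = √(259 + 18.0) = 16.6, so δu/u = 0.0208.
Q is then a monomial in u, r, b:
δQ/Q = √((δu/u)² + (-2·δr/r)² + (3·δb/b)²) = √(0.000434 + 0.0410 + 0.0297) = 0.267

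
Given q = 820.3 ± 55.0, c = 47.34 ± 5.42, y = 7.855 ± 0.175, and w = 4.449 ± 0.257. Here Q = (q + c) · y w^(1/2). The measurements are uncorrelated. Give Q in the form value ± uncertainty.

14380 ± 1060

Let u = q + c = 867.6. δu = √(δq² + δc²) = √(3020 + 29.4) = 55.3, so δu/u = 0.0637.
Q is then a monomial in u, y, w:
δQ/Q = √((δu/u)² + (1·δy/y)² + (½·δw/w)²) = √(0.00406 + 0.000496 + 0.000834) = 0.0734
Q = 14380, so δQ = 0.0734 × 14380 = 1060.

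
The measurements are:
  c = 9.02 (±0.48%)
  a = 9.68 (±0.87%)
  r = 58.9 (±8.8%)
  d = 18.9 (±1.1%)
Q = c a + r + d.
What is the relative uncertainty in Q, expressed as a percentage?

3.19%

Let p = c·a = 87.3. δp/p = √((1·δc/c)² + (1·δa/a)²) = √(2.3e-05 + 7.57e-05) = 0.00994, so δp = 0.868.
Q = p + r + d: δQ = √(δp² + δr² + δd²) = √(0.753 + 26.9 + 0.0432) = 5.26
Q = 165, so δQ/Q = 5.26/165 = 0.0319.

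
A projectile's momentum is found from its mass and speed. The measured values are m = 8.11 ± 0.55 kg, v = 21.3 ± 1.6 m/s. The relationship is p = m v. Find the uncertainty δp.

p is a product of powers, so relative uncertainties combine in quadrature:
  (1·δm/m)² = (1×0.0678)² = 0.00460;  (1·δv/v)² = (1×0.0751)² = 0.00564
δp/p = √(0.0102) = 0.101
p = 173 kg·m/s, so δp = 0.101 × 173 = 17.5 kg·m/s.

17.5 kg·m/s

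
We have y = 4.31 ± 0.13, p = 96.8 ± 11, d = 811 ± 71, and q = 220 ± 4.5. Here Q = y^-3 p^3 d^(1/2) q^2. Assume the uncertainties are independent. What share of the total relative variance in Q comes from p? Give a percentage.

90.8%

(δQ/Q)² = (-3·δy/y)² + (3·δp/p)² + (½·δd/d)² + (2·δq/q)²
  y term: (-3×0.0302)² = 0.00819
  p term: (3×0.114)² = 0.116
  d term: (0.5×0.0875)² = 0.00192
  q term: (2×0.0205)² = 0.00167
Total = 0.128. Share from p = 0.116/0.128 = 0.908.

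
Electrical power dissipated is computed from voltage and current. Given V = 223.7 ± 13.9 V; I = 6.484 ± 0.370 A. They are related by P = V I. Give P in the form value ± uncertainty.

1450 ± 122 W

Since P is a product/quotient, work with relative uncertainties:
  (1·δV/V)² = (1×0.0621)² = 0.00386;  (1·δI/I)² = (1×0.0571)² = 0.00326
δP/P = √(0.00712) = 0.0844
P = 1450 W, so δP = 0.0844 × 1450 = 122 W.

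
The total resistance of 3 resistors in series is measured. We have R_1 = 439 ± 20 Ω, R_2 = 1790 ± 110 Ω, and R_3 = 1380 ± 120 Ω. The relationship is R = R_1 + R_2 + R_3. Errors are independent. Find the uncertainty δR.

Absolute uncertainties add in quadrature for a linear combination:
  (δR_1)² = 400;  (δR_2)² = 12100;  (δR_3)² = 14400
δR = √(26900) = 164 Ω

164 Ω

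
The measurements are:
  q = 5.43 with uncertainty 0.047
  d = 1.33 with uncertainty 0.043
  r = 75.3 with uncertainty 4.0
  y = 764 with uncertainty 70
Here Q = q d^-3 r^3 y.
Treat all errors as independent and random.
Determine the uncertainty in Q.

1.57e+08

Since Q is a product/quotient, work with relative uncertainties:
  (1·δq/q)² = (1×0.00866)² = 7.49e-05;  (-3·δd/d)² = (-3×0.0323)² = 0.00941;  (3·δr/r)² = (3×0.0531)² = 0.0254;  (1·δy/y)² = (1×0.0916)² = 0.00839
δQ/Q = √(0.0433) = 0.208
Q = 7.53e+08, so δQ = 0.208 × 7.53e+08 = 1.57e+08.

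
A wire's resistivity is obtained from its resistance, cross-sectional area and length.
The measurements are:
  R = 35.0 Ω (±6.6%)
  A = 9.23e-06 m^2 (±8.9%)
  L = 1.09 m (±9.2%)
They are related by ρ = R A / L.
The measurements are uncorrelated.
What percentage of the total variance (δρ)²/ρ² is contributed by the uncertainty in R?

(δρ/ρ)² = (1·δR/R)² + (1·δA/A)² + (-1·δL/L)²
  R term: (1×0.0660)² = 0.00436
  A term: (1×0.0890)² = 0.00792
  L term: (-1×0.0920)² = 0.00846
Total = 0.0207. Share from R = 0.00436/0.0207 = 0.210.

21.0%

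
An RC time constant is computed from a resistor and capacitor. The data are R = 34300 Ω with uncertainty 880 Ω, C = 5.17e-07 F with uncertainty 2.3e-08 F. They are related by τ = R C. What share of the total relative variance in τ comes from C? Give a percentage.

(δτ/τ)² = (1·δR/R)² + (1·δC/C)²
  R term: (1×0.0257)² = 0.000658
  C term: (1×0.0445)² = 0.00198
Total = 0.00264. Share from C = 0.00198/0.00264 = 0.750.

75.0%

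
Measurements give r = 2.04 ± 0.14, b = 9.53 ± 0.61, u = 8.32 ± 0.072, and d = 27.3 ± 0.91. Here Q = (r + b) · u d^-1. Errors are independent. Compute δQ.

Let w = r + b = 11.6. δw = √(δr² + δb²) = √(0.0196 + 0.372) = 0.626, so δw/w = 0.0541.
Q is then a monomial in w, u, d:
δQ/Q = √((δw/w)² + (1·δu/u)² + (-1·δd/d)²) = √(0.00293 + 7.49e-05 + 0.00111) = 0.0641
Q = 3.53, so δQ = 0.0641 × 3.53 = 0.226.

0.226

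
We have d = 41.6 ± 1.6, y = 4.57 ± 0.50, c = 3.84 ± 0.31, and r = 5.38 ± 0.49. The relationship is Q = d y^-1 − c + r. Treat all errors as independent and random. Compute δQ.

Let p = d·y^-1 = 9.10. δp/p = √((1·δd/d)² + (-1·δy/y)²) = √(0.00148 + 0.0120) = 0.116, so δp = 1.06.
Q = p − c + r: δQ = √(δp² + δc² + δr²) = √(1.11 + 0.0961 + 0.240) = 1.20

1.20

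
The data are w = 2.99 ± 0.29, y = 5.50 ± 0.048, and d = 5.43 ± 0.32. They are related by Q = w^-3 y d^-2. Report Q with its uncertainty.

Each factor contributes (exponent × relative error)² to (δQ/Q)²:
  (-3·δw/w)² = (-3×0.0970)² = 0.0847;  (1·δy/y)² = (1×0.00873)² = 7.62e-05;  (-2·δd/d)² = (-2×0.0589)² = 0.0139
δQ/Q = √(0.0986) = 0.314
Q = 0.00698, so δQ = 0.314 × 0.00698 = 0.00219.

0.00698 ± 0.00219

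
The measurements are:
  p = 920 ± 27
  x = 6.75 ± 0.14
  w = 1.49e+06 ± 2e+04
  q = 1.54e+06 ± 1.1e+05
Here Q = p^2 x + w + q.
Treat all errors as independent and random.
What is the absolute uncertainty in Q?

Let h = p^2·x = 5.71e+06. δh/h = √((2·δp/p)² + (1·δx/x)²) = √(0.00345 + 0.000430) = 0.0623, so δh = 3.56e+05.
Q = h + w + q: δQ = √(δh² + δw² + δq²) = √(1.26e+11 + 4e+08 + 1.21e+10) = 3.73e+05

3.73e+05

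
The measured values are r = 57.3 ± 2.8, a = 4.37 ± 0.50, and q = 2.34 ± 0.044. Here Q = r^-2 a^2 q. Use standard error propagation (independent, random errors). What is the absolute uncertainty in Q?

For a monomial Q ∝ r^-2, a^2, q, fractional errors add in quadrature:
  (-2·δr/r)² = (-2×0.0489)² = 0.00955;  (2·δa/a)² = (2×0.114)² = 0.0524;  (1·δq/q)² = (1×0.0188)² = 0.000354
δQ/Q = √(0.0623) = 0.250
Q = 0.0136, so δQ = 0.250 × 0.0136 = 0.00340.

0.00340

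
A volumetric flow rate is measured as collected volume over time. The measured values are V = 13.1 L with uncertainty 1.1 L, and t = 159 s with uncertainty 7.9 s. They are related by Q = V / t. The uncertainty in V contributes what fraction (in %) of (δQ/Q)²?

74.1%

(δQ/Q)² = (1·δV/V)² + (-1·δt/t)²
  V term: (1×0.0840)² = 0.00705
  t term: (-1×0.0497)² = 0.00247
Total = 0.00952. Share from V = 0.00705/0.00952 = 0.741.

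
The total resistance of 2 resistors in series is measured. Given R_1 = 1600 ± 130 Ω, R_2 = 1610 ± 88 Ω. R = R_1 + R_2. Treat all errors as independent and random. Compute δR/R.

0.0489

For a sum/difference, combine absolute errors in quadrature:
  (δR_1)² = 16900;  (δR_2)² = 7740
δR = √(24600) = 157 Ω
R = 3210 Ω, so δR/R = 157/3210 = 0.0489.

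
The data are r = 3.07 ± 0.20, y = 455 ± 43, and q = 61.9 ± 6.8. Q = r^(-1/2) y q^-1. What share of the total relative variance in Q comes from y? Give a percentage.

40.5%

(δQ/Q)² = (−½·δr/r)² + (1·δy/y)² + (-1·δq/q)²
  r term: (-0.5×0.0651)² = 0.00106
  y term: (1×0.0945)² = 0.00893
  q term: (-1×0.110)² = 0.0121
Total = 0.0221. Share from y = 0.00893/0.0221 = 0.405.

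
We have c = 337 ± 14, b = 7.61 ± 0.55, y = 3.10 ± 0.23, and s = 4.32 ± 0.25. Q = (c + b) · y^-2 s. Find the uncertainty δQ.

Let u = c + b = 345. δu = √(δc² + δb²) = √(196 + 0.303) = 14.0, so δu/u = 0.0407.
Q is then a monomial in u, y, s:
δQ/Q = √((δu/u)² + (-2·δy/y)² + (1·δs/s)²) = √(0.00165 + 0.0220 + 0.00335) = 0.164
Q = 155, so δQ = 0.164 × 155 = 25.5.

25.5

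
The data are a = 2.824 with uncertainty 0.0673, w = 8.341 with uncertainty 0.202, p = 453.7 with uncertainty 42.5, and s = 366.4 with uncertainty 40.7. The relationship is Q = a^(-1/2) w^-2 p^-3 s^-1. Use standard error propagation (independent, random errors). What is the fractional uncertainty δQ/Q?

0.306

Products/powers → add relative errors in quadrature, weighted by exponent:
  (−½·δa/a)² = (-0.5×0.0238)² = 0.000142;  (-2·δw/w)² = (-2×0.0242)² = 0.00235;  (-3·δp/p)² = (-3×0.0937)² = 0.0790;  (-1·δs/s)² = (-1×0.111)² = 0.0123
δQ/Q = √(0.0938) = 0.306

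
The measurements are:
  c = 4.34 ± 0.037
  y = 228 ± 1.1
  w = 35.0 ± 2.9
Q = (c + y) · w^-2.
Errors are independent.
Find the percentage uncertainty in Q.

16.6%

Let u = c + y = 232. δu = √(δc² + δy²) = √(0.00137 + 1.21) = 1.10, so δu/u = 0.00474.
Q is then a monomial in u, w:
δQ/Q = √((δu/u)² + (-2·δw/w)²) = √(2.24e-05 + 0.0275) = 0.166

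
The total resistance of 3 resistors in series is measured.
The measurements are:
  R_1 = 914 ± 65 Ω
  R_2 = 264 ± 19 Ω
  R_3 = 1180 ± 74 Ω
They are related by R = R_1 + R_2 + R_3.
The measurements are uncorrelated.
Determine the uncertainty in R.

Sums and differences: (δR)² = Σ (cᵢ δxᵢ)².
  (δR_1)² = 4220;  (δR_2)² = 361;  (δR_3)² = 5480
δR = √(10100) = 100 Ω

100 Ω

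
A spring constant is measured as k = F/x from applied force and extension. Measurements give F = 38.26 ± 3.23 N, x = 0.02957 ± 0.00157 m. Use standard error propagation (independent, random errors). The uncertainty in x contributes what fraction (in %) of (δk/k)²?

(δk/k)² = (1·δF/F)² + (-1·δx/x)²
  F term: (1×0.0844)² = 0.00713
  x term: (-1×0.0531)² = 0.00282
Total = 0.00995. Share from x = 0.00282/0.00995 = 0.283.

28.3%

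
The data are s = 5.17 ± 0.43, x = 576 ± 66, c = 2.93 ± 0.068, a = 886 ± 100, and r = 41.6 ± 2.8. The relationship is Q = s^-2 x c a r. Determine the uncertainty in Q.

Products/powers → add relative errors in quadrature, weighted by exponent:
  (-2·δs/s)² = (-2×0.0832)² = 0.0277;  (1·δx/x)² = (1×0.115)² = 0.0131;  (1·δc/c)² = (1×0.0232)² = 0.000539;  (1·δa/a)² = (1×0.113)² = 0.0127;  (1·δr/r)² = (1×0.0673)² = 0.00453
δQ/Q = √(0.0586) = 0.242
Q = 2.33e+06, so δQ = 0.242 × 2.33e+06 = 5.63e+05.

5.63e+05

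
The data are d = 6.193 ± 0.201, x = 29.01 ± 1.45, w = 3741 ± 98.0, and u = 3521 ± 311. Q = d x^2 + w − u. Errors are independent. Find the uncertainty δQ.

Let p = d·x^2 = 5212. δp/p = √((1·δd/d)² + (2·δx/x)²) = √(0.00105 + 0.00999) = 0.105, so δp = 548.
Q = p + w − u: δQ = √(δp² + δw² + δu²) = √(3e+05 + 9600 + 96700) = 637

637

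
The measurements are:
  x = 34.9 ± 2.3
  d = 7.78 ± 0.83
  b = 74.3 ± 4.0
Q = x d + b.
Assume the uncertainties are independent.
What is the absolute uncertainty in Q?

Let p = x·d = 272. δp/p = √((1·δx/x)² + (1·δd/d)²) = √(0.00434 + 0.0114) = 0.125, so δp = 34.0.
Q = p + b: δQ = √(δp² + δb²) = √(1160 + 16.0) = 34.3

34.3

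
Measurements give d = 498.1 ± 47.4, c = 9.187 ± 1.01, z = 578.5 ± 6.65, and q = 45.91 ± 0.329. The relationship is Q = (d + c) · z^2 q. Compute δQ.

7.52e+08

Let u = d + c = 507.3. δu = √(δd² + δc²) = √(2250 + 1.02) = 47.4, so δu/u = 0.0935.
Q is then a monomial in u, z, q:
δQ/Q = √((δu/u)² + (2·δz/z)² + (1·δq/q)²) = √(0.00873 + 0.000529 + 5.14e-05) = 0.0965
Q = 7.794e+09, so δQ = 0.0965 × 7.794e+09 = 7.52e+08.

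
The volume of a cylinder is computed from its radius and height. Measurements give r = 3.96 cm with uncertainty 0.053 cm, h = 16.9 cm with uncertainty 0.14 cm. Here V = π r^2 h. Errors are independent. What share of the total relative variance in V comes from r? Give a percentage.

91.3%

(δV/V)² = (2·δr/r)² + (1·δh/h)²
  r term: (2×0.0134)² = 0.000717
  h term: (1×0.00828)² = 6.86e-05
Total = 0.000785. Share from r = 0.000717/0.000785 = 0.913.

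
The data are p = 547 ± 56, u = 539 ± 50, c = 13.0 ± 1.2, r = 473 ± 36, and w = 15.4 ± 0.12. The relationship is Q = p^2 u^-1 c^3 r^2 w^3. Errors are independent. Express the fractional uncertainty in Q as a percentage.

Each factor contributes (exponent × relative error)² to (δQ/Q)²:
  (2·δp/p)² = (2×0.102)² = 0.0419;  (-1·δu/u)² = (-1×0.0928)² = 0.00861;  (3·δc/c)² = (3×0.0923)² = 0.0767;  (2·δr/r)² = (2×0.0761)² = 0.0232;  (3·δw/w)² = (3×0.00779)² = 0.000546
δQ/Q = √(0.151) = 0.389

38.9%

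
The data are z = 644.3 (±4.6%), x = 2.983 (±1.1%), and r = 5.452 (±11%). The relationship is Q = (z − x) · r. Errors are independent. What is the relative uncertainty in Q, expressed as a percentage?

Let u = z − x = 641.3. δu = √(δz² + δx²) = √(878 + 0.00108) = 29.6, so δu/u = 0.0462.
Q is then a monomial in u, r:
δQ/Q = √((δu/u)² + (1·δr/r)²) = √(0.00214 + 0.0121) = 0.119

11.9%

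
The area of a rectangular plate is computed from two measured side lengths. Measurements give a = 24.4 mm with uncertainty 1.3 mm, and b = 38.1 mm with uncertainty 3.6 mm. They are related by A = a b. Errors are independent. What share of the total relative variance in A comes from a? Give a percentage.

24.1%

(δA/A)² = (1·δa/a)² + (1·δb/b)²
  a term: (1×0.0533)² = 0.00284
  b term: (1×0.0945)² = 0.00893
Total = 0.0118. Share from a = 0.00284/0.0118 = 0.241.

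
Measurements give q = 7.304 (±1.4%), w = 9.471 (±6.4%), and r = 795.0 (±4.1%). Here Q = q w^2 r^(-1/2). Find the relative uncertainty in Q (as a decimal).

0.130

Since Q is a product/quotient, work with relative uncertainties:
  (1·δq/q)² = (1×0.0140)² = 0.000196;  (2·δw/w)² = (2×0.0640)² = 0.0164;  (−½·δr/r)² = (-0.5×0.0410)² = 0.000420
δQ/Q = √(0.0170) = 0.130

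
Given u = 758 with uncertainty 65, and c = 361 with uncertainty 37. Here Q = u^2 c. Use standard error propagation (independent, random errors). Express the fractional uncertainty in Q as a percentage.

Q is a product of powers, so relative uncertainties combine in quadrature:
  (2·δu/u)² = (2×0.0858)² = 0.0294;  (1·δc/c)² = (1×0.102)² = 0.0105
δQ/Q = √(0.0399) = 0.200

20.0%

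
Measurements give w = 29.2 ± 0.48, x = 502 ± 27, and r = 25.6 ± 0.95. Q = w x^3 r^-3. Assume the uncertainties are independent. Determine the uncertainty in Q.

43300

Products/powers → add relative errors in quadrature, weighted by exponent:
  (1·δw/w)² = (1×0.0164)² = 0.000270;  (3·δx/x)² = (3×0.0538)² = 0.0260;  (-3·δr/r)² = (-3×0.0371)² = 0.0124
δQ/Q = √(0.0387) = 0.197
Q = 2.2e+05, so δQ = 0.197 × 2.2e+05 = 43300.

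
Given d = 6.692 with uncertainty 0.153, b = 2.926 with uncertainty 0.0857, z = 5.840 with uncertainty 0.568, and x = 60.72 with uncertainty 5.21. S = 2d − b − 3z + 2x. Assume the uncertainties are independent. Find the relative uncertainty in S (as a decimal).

For a sum/difference, combine absolute errors in quadrature:
  (2·δd)² = 0.0936;  (δb)² = 0.00734;  (3·δz)² = 2.90;  (2·δx)² = 109
δS = √(112) = 10.6
S = 114.4, so δS/S = 10.6/114.4 = 0.0924.

0.0924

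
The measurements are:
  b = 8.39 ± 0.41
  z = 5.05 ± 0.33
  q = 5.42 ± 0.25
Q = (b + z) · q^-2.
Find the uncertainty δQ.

Let u = b + z = 13.4. δu = √(δb² + δz²) = √(0.168 + 0.109) = 0.526, so δu/u = 0.0392.
Q is then a monomial in u, q:
δQ/Q = √((δu/u)² + (-2·δq/q)²) = √(0.00153 + 0.00851) = 0.100
Q = 0.458, so δQ = 0.100 × 0.458 = 0.0459.

0.0459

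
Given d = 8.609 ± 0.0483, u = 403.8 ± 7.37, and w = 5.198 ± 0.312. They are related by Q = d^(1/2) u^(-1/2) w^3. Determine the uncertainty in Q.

Each factor contributes (exponent × relative error)² to (δQ/Q)²:
  (½·δd/d)² = (0.5×0.00561)² = 7.87e-06;  (−½·δu/u)² = (-0.5×0.0183)² = 8.33e-05;  (3·δw/w)² = (3×0.0600)² = 0.0324
δQ/Q = √(0.0325) = 0.180
Q = 20.51, so δQ = 0.180 × 20.51 = 3.70.

3.70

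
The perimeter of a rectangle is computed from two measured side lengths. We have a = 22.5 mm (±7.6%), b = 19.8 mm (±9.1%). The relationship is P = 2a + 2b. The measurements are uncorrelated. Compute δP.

For a sum/difference, combine absolute errors in quadrature:
  (2·δa)² = 11.7;  (2·δb)² = 13.0
δP = √(24.7) = 4.97 mm

4.97 mm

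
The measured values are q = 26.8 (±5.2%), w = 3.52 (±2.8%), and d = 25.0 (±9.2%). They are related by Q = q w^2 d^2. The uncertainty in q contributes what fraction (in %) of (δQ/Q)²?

(δQ/Q)² = (1·δq/q)² + (2·δw/w)² + (2·δd/d)²
  q term: (1×0.0520)² = 0.00270
  w term: (2×0.0280)² = 0.00314
  d term: (2×0.0920)² = 0.0339
Total = 0.0397. Share from q = 0.00270/0.0397 = 0.0681.

6.81%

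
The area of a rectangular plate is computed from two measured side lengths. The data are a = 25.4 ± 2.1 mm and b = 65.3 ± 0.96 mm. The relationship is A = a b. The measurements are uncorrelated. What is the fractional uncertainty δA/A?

A is a product of powers, so relative uncertainties combine in quadrature:
  (1·δa/a)² = (1×0.0827)² = 0.00684;  (1·δb/b)² = (1×0.0147)² = 0.000216
δA/A = √(0.00705) = 0.0840

0.0840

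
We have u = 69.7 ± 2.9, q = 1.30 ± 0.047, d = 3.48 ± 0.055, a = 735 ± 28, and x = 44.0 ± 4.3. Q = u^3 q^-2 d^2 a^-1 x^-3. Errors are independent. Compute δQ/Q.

0.330

Products/powers → add relative errors in quadrature, weighted by exponent:
  (3·δu/u)² = (3×0.0416)² = 0.0156;  (-2·δq/q)² = (-2×0.0362)² = 0.00523;  (2·δd/d)² = (2×0.0158)² = 0.000999;  (-1·δa/a)² = (-1×0.0381)² = 0.00145;  (-3·δx/x)² = (-3×0.0977)² = 0.0860
δQ/Q = √(0.109) = 0.330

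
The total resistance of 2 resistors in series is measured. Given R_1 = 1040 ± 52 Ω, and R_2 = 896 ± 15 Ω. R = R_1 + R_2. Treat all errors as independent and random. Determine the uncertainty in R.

54.1 Ω

Sums and differences: (δR)² = Σ (cᵢ δxᵢ)².
  (δR_1)² = 2700;  (δR_2)² = 225
δR = √(2930) = 54.1 Ω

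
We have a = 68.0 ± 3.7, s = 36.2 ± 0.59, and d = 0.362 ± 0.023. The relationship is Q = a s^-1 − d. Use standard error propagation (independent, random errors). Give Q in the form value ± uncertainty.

1.52 ± 0.109

Let p = a·s^-1 = 1.88. δp/p = √((1·δa/a)² + (-1·δs/s)²) = √(0.00296 + 0.000266) = 0.0568, so δp = 0.107.
Q = p − d: δQ = √(δp² + δd²) = √(0.0114 + 0.000529) = 0.109
Q = 1.52.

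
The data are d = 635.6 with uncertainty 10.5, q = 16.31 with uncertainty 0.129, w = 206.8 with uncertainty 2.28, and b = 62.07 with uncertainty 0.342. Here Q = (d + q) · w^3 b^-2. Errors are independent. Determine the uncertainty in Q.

Let u = d + q = 651.9. δu = √(δd² + δq²) = √(110 + 0.0166) = 10.5, so δu/u = 0.0161.
Q is then a monomial in u, w, b:
δQ/Q = √((δu/u)² + (3·δw/w)² + (-2·δb/b)²) = √(0.000259 + 0.00109 + 0.000121) = 0.0384
Q = 1.496e+06, so δQ = 0.0384 × 1.496e+06 = 57500.

57500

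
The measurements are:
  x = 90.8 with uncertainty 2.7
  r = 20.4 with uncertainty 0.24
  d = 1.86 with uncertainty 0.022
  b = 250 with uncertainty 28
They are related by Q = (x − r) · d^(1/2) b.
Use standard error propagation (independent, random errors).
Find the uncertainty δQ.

Let u = x − r = 70.4. δu = √(δx² + δr²) = √(7.29 + 0.0576) = 2.71, so δu/u = 0.0385.
Q is then a monomial in u, d, b:
δQ/Q = √((δu/u)² + (½·δd/d)² + (1·δb/b)²) = √(0.00148 + 3.5e-05 + 0.0125) = 0.119
Q = 24000, so δQ = 0.119 × 24000 = 2850.

2850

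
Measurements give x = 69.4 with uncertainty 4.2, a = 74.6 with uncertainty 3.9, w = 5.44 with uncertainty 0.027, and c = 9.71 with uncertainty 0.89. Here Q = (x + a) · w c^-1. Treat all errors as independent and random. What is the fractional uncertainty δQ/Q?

Let u = x + a = 144. δu = √(δx² + δa²) = √(17.6 + 15.2) = 5.73, so δu/u = 0.0398.
Q is then a monomial in u, w, c:
δQ/Q = √((δu/u)² + (1·δw/w)² + (-1·δc/c)²) = √(0.00158 + 2.46e-05 + 0.00840) = 0.100

0.100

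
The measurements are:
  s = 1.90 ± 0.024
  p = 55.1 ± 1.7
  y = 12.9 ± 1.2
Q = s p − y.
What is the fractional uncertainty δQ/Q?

Let w = s·p = 105. δw/w = √((1·δs/s)² + (1·δp/p)²) = √(0.000160 + 0.000952) = 0.0333, so δw = 3.49.
Q = w − y: δQ = √(δw² + δy²) = √(12.2 + 1.44) = 3.69
Q = 91.8, so δQ/Q = 3.69/91.8 = 0.0402.

0.0402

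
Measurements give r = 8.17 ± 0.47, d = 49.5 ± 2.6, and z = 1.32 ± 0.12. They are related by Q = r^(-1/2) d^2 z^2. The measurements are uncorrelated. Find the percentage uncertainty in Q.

21.2%

Q is a product of powers, so relative uncertainties combine in quadrature:
  (−½·δr/r)² = (-0.5×0.0575)² = 0.000827;  (2·δd/d)² = (2×0.0525)² = 0.0110;  (2·δz/z)² = (2×0.0909)² = 0.0331
δQ/Q = √(0.0449) = 0.212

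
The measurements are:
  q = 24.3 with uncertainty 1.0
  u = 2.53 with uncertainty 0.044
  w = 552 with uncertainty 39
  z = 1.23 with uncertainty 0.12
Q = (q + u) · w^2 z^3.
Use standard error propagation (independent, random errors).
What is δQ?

Let h = q + u = 26.8. δh = √(δq² + δu²) = √(1.00 + 0.00194) = 1.00, so δh/h = 0.0373.
Q is then a monomial in h, w, z:
δQ/Q = √((δh/h)² + (2·δw/w)² + (3·δz/z)²) = √(0.00139 + 0.0200 + 0.0857) = 0.327
Q = 1.52e+07, so δQ = 0.327 × 1.52e+07 = 4.98e+06.

4.98e+06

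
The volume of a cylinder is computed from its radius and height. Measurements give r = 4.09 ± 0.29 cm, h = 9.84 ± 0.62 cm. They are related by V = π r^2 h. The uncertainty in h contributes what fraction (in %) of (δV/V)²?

16.5%

(δV/V)² = (2·δr/r)² + (1·δh/h)²
  r term: (2×0.0709)² = 0.0201
  h term: (1×0.0630)² = 0.00397
Total = 0.0241. Share from h = 0.00397/0.0241 = 0.165.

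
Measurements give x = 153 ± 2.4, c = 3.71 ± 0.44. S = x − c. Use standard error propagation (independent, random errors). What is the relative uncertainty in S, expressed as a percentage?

S is a linear combination, so absolute uncertainties add in quadrature:
  (δx)² = 5.76;  (δc)² = 0.194
δS = √(5.95) = 2.44
S = 149, so δS/S = 2.44/149 = 0.0163.

1.63%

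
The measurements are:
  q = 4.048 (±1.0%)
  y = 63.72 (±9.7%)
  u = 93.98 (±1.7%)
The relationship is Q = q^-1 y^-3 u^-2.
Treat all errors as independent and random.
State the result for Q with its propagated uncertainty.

Q is a product of powers, so relative uncertainties combine in quadrature:
  (-1·δq/q)² = (-1×0.0100)² = 0.000100;  (-3·δy/y)² = (-3×0.0970)² = 0.0847;  (-2·δu/u)² = (-2×0.0170)² = 0.00116
δQ/Q = √(0.0859) = 0.293
Q = 1.081e-10, so δQ = 0.293 × 1.081e-10 = 3.17e-11.

(1.081 ± 0.317) × 10^-10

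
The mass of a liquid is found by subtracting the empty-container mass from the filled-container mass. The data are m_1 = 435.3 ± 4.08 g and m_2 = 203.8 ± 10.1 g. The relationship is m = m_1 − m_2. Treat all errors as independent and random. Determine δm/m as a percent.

4.71%

For a sum/difference, combine absolute errors in quadrature:
  (δm_1)² = 16.6;  (δm_2)² = 102
δm = √(119) = 10.9 g
m = 231.5 g, so δm/m = 10.9/231.5 = 0.0471.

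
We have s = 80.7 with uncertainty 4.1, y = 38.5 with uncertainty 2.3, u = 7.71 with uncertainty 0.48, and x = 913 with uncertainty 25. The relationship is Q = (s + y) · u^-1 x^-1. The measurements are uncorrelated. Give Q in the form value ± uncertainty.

Let w = s + y = 119. δw = √(δs² + δy²) = √(16.8 + 5.29) = 4.70, so δw/w = 0.0394.
Q is then a monomial in w, u, x:
δQ/Q = √((δw/w)² + (-1·δu/u)² + (-1·δx/x)²) = √(0.00156 + 0.00388 + 0.000750) = 0.0786
Q = 0.0169, so δQ = 0.0786 × 0.0169 = 0.00133.

0.0169 ± 0.00133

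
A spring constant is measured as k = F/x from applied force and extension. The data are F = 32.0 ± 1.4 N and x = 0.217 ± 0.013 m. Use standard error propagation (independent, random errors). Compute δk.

10.9 N/m

Relative error in a monomial: (δk/k)² = Σ (nᵢ · δxᵢ/xᵢ)².
  (1·δF/F)² = (1×0.0437)² = 0.00191;  (-1·δx/x)² = (-1×0.0599)² = 0.00359
δk/k = √(0.00550) = 0.0742
k = 147 N/m, so δk = 0.0742 × 147 = 10.9 N/m.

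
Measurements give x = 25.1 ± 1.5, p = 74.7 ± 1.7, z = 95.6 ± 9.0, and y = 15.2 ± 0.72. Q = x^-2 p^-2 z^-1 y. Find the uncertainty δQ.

7.5e-09

Since Q is a product/quotient, work with relative uncertainties:
  (-2·δx/x)² = (-2×0.0598)² = 0.0143;  (-2·δp/p)² = (-2×0.0228)² = 0.00207;  (-1·δz/z)² = (-1×0.0941)² = 0.00886;  (1·δy/y)² = (1×0.0474)² = 0.00224
δQ/Q = √(0.0275) = 0.166
Q = 4.52e-08, so δQ = 0.166 × 4.52e-08 = 7.5e-09.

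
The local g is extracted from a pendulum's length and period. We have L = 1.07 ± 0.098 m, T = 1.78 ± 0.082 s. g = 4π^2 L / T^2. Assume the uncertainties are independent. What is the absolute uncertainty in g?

1.73 m/s^2

Products/powers → add relative errors in quadrature, weighted by exponent:
  (1·δL/L)² = (1×0.0916)² = 0.00839;  (-2·δT/T)² = (-2×0.0461)² = 0.00849
δg/g = √(0.0169) = 0.130
g = 13.3 m/s^2, so δg = 0.130 × 13.3 = 1.73 m/s^2.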